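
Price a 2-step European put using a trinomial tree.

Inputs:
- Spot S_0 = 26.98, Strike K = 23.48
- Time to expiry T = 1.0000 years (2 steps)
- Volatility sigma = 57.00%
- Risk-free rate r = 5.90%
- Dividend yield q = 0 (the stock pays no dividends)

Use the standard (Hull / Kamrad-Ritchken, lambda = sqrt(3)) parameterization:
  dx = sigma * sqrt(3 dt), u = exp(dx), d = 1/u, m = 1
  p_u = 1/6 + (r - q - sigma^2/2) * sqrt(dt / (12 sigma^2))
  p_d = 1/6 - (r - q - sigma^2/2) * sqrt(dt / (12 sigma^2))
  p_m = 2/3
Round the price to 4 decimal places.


dt = T/N = 0.500000; dx = sigma*sqrt(3*dt) = 0.698105
u = exp(dx) = 2.009939; d = 1/u = 0.497527
p_u = 0.129620, p_m = 0.666667, p_d = 0.203713
Discount per step: exp(-r*dt) = 0.970931
Stock lattice S(k, j) with j the centered position index:
  k=0: S(0,+0) = 26.9800
  k=1: S(1,-1) = 13.4233; S(1,+0) = 26.9800; S(1,+1) = 54.2282
  k=2: S(2,-2) = 6.6785; S(2,-1) = 13.4233; S(2,+0) = 26.9800; S(2,+1) = 54.2282; S(2,+2) = 108.9953
Terminal payoffs V(N, j) = max(K - S_T, 0):
  V(2,-2) = 16.801545; V(2,-1) = 10.056710; V(2,+0) = 0.000000; V(2,+1) = 0.000000; V(2,+2) = 0.000000
Backward induction: V(k, j) = exp(-r*dt) * [p_u * V(k+1, j+1) + p_m * V(k+1, j) + p_d * V(k+1, j-1)]
  V(1,-1) = exp(-r*dt) * [p_u*0.000000 + p_m*10.056710 + p_d*16.801545] = 9.832785
  V(1,+0) = exp(-r*dt) * [p_u*0.000000 + p_m*0.000000 + p_d*10.056710] = 1.989133
  V(1,+1) = exp(-r*dt) * [p_u*0.000000 + p_m*0.000000 + p_d*0.000000] = 0.000000
  V(0,+0) = exp(-r*dt) * [p_u*0.000000 + p_m*1.989133 + p_d*9.832785] = 3.232383

Answer: Price = V(0,0) = 3.2324


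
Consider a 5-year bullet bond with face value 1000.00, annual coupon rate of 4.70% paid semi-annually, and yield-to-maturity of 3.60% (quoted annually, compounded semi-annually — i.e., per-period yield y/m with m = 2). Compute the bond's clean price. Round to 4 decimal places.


Coupon per period c = face * coupon_rate / m = 23.500000
Periods per year m = 2; per-period yield y/m = 0.018000
Number of cashflows N = 10
Cashflows (t years, CF_t, discount factor 1/(1+y/m)^(m*t), PV):
  t = 0.5000: CF_t = 23.500000, DF = 0.982318, PV = 23.084479
  t = 1.0000: CF_t = 23.500000, DF = 0.964949, PV = 22.676306
  t = 1.5000: CF_t = 23.500000, DF = 0.947887, PV = 22.275350
  t = 2.0000: CF_t = 23.500000, DF = 0.931127, PV = 21.881483
  t = 2.5000: CF_t = 23.500000, DF = 0.914663, PV = 21.494580
  t = 3.0000: CF_t = 23.500000, DF = 0.898490, PV = 21.114519
  t = 3.5000: CF_t = 23.500000, DF = 0.882603, PV = 20.741178
  t = 4.0000: CF_t = 23.500000, DF = 0.866997, PV = 20.374438
  t = 4.5000: CF_t = 23.500000, DF = 0.851667, PV = 20.014183
  t = 5.0000: CF_t = 1023.500000, DF = 0.836608, PV = 856.268696
Price P = sum_t PV_t = 1049.925212

Answer: Price = 1049.9252


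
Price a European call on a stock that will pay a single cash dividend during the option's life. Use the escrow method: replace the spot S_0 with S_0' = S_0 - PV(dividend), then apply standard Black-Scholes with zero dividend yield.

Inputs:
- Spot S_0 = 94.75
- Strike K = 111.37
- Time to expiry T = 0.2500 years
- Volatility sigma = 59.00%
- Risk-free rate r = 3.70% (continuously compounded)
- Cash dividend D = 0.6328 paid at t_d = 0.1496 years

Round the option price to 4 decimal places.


PV(D) = D * exp(-r * t_d) = 0.6328 * 0.99448009 = 0.62930700
S_0' = S_0 - PV(D) = 94.7500 - 0.62930700 = 94.12069300
d1 = (ln(S_0'/K) + (r + sigma^2/2)*T) / (sigma*sqrt(T)) = -0.39158496
d2 = d1 - sigma*sqrt(T) = -0.68658496
exp(-rT) = 0.99079265
N(d1) = 0.34768245; N(d2) = 0.24617215
C = S_0' * N(d1) - K * exp(-rT) * N(d2) = 94.12069300 * 0.34768245 - 111.3700 * 0.99079265 * 0.24617215 = 5.5604

Answer: Price = 5.5604


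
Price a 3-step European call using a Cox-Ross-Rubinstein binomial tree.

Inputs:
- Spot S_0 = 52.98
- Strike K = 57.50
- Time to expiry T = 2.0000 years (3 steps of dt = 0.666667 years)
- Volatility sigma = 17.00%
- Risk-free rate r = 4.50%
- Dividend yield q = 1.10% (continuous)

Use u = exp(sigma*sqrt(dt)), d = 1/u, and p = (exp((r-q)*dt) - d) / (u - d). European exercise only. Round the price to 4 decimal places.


Answer: Price = V(0,0) = 4.6829

Derivation:
dt = T/N = 0.666667
u = exp(sigma*sqrt(dt)) = 1.148899; d = 1/u = 0.870398
p = (exp((r-q)*dt) - d) / (u - d) = 0.547672
Discount per step: exp(-r*dt) = 0.970446
Stock lattice S(k, i) with i counting down-moves:
  k=0: S(0,0) = 52.9800
  k=1: S(1,0) = 60.8687; S(1,1) = 46.1137
  k=2: S(2,0) = 69.9320; S(2,1) = 52.9800; S(2,2) = 40.1373
  k=3: S(3,0) = 80.3448; S(3,1) = 60.8687; S(3,2) = 46.1137; S(3,3) = 34.9354
Terminal payoffs V(N, i) = max(S_T - K, 0):
  V(3,0) = 22.844829; V(3,1) = 3.368689; V(3,2) = 0.000000; V(3,3) = 0.000000
Backward induction: V(k, i) = exp(-r*dt) * [p * V(k+1, i) + (1-p) * V(k+1, i+1)].
  V(2,0) = exp(-r*dt) * [p*22.844829 + (1-p)*3.368689] = 13.620422
  V(2,1) = exp(-r*dt) * [p*3.368689 + (1-p)*0.000000] = 1.790410
  V(2,2) = exp(-r*dt) * [p*0.000000 + (1-p)*0.000000] = 0.000000
  V(1,0) = exp(-r*dt) * [p*13.620422 + (1-p)*1.790410] = 8.024979
  V(1,1) = exp(-r*dt) * [p*1.790410 + (1-p)*0.000000] = 0.951578
  V(0,0) = exp(-r*dt) * [p*8.024979 + (1-p)*0.951578] = 4.682867


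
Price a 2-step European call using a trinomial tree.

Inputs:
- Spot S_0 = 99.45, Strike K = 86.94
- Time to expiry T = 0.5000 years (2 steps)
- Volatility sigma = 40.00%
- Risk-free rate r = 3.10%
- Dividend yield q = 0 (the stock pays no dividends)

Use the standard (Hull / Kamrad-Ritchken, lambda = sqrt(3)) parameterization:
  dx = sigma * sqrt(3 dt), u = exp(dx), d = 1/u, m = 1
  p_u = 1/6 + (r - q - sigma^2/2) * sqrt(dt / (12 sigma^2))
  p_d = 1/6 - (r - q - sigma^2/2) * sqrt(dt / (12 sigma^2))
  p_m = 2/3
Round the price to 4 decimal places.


dt = T/N = 0.250000; dx = sigma*sqrt(3*dt) = 0.346410
u = exp(dx) = 1.413982; d = 1/u = 0.707222
p_u = 0.148985, p_m = 0.666667, p_d = 0.184348
Discount per step: exp(-r*dt) = 0.992280
Stock lattice S(k, j) with j the centered position index:
  k=0: S(0,+0) = 99.4500
  k=1: S(1,-1) = 70.3333; S(1,+0) = 99.4500; S(1,+1) = 140.6206
  k=2: S(2,-2) = 49.7413; S(2,-1) = 70.3333; S(2,+0) = 99.4500; S(2,+1) = 140.6206; S(2,+2) = 198.8350
Terminal payoffs V(N, j) = max(S_T - K, 0):
  V(2,-2) = 0.000000; V(2,-1) = 0.000000; V(2,+0) = 12.510000; V(2,+1) = 53.680555; V(2,+2) = 111.894999
Backward induction: V(k, j) = exp(-r*dt) * [p_u * V(k+1, j+1) + p_m * V(k+1, j) + p_d * V(k+1, j-1)]
  V(1,-1) = exp(-r*dt) * [p_u*12.510000 + p_m*0.000000 + p_d*0.000000] = 1.849418
  V(1,+0) = exp(-r*dt) * [p_u*53.680555 + p_m*12.510000 + p_d*0.000000] = 16.211487
  V(1,+1) = exp(-r*dt) * [p_u*111.894999 + p_m*53.680555 + p_d*12.510000] = 54.341162
  V(0,+0) = exp(-r*dt) * [p_u*54.341162 + p_m*16.211487 + p_d*1.849418] = 19.096060

Answer: Price = V(0,0) = 19.0961


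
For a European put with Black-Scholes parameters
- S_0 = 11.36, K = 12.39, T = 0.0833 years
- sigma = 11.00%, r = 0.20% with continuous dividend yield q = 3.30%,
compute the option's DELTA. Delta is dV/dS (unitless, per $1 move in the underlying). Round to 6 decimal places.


Answer: Delta = -0.994701

Derivation:
d1 = -2.7992270377; d2 = -2.8309749510
phi(d1) = 0.0079325991; exp(-qT) = 0.9972548748; exp(-rT) = 0.9998334139
N(-d1) = 0.9974387447
Delta = -exp(-qT) * N(-d1) = -0.9972548748 * 0.9974387447 = -0.994701


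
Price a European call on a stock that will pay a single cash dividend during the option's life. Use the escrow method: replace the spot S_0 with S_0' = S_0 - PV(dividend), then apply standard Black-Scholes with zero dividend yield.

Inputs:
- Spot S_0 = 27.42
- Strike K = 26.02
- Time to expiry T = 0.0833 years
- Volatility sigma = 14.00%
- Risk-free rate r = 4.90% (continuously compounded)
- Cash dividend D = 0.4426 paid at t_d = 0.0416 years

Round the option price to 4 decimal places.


Answer: Price = 1.1540

Derivation:
PV(D) = D * exp(-r * t_d) = 0.4426 * 0.99796368 = 0.44169872
S_0' = S_0 - PV(D) = 27.4200 - 0.44169872 = 26.97830128
d1 = (ln(S_0'/K) + (r + sigma^2/2)*T) / (sigma*sqrt(T)) = 1.01630974
d2 = d1 - sigma*sqrt(T) = 0.97590330
exp(-rT) = 0.99592662
N(d1) = 0.84525904; N(d2) = 0.83544381
C = S_0' * N(d1) - K * exp(-rT) * N(d2) = 26.97830128 * 0.84525904 - 26.0200 * 0.99592662 * 0.83544381 = 1.1540


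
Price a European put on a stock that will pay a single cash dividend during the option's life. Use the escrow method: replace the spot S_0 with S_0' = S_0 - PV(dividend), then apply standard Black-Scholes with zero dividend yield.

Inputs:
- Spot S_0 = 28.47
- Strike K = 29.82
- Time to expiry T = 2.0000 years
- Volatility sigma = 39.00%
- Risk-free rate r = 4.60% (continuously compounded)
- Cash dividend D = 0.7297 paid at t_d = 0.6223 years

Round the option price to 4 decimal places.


Answer: Price = 5.6938

Derivation:
PV(D) = D * exp(-r * t_d) = 0.7297 * 0.97178004 = 0.70910789
S_0' = S_0 - PV(D) = 28.4700 - 0.70910789 = 27.76089211
d1 = (ln(S_0'/K) + (r + sigma^2/2)*T) / (sigma*sqrt(T)) = 0.31284754
d2 = d1 - sigma*sqrt(T) = -0.23869575
exp(-rT) = 0.91210515
N(-d1) = 0.37719825; N(-d2) = 0.59432924
P = K * exp(-rT) * N(-d2) - S_0' * N(-d1) = 29.8200 * 0.91210515 * 0.59432924 - 27.76089211 * 0.37719825 = 5.6938


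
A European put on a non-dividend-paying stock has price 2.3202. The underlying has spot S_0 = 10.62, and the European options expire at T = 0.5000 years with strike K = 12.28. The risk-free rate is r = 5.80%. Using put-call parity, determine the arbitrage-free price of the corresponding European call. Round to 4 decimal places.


Put-call parity: C - P = S_0 * exp(-qT) - K * exp(-rT).
S_0 * exp(-qT) = 10.6200 * 1.00000000 = 10.62000000
K * exp(-rT) = 12.2800 * 0.97141646 = 11.92899418
C = P + S*exp(-qT) - K*exp(-rT)
C = 2.3202 + 10.62000000 - 11.92899418 = 1.0112

Answer: Call price = 1.0112


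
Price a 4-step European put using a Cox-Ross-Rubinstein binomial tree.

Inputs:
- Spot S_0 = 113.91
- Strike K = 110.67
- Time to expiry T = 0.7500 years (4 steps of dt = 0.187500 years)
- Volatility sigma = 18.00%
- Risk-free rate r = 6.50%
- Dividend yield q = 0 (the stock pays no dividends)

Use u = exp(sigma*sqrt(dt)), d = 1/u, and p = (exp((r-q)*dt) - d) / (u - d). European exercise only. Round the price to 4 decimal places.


dt = T/N = 0.187500
u = exp(sigma*sqrt(dt)) = 1.081060; d = 1/u = 0.925018
p = (exp((r-q)*dt) - d) / (u - d) = 0.559106
Discount per step: exp(-r*dt) = 0.987886
Stock lattice S(k, i) with i counting down-moves:
  k=0: S(0,0) = 113.9100
  k=1: S(1,0) = 123.1436; S(1,1) = 105.3688
  k=2: S(2,0) = 133.1256; S(2,1) = 113.9100; S(2,2) = 97.4680
  k=3: S(3,0) = 143.9168; S(3,1) = 123.1436; S(3,2) = 105.3688; S(3,3) = 90.1596
  k=4: S(4,0) = 155.5828; S(4,1) = 133.1256; S(4,2) = 113.9100; S(4,3) = 97.4680; S(4,4) = 83.3993
Terminal payoffs V(N, i) = max(K - S_T, 0):
  V(4,0) = 0.000000; V(4,1) = 0.000000; V(4,2) = 0.000000; V(4,3) = 13.202003; V(4,4) = 27.270733
Backward induction: V(k, i) = exp(-r*dt) * [p * V(k+1, i) + (1-p) * V(k+1, i+1)].
  V(3,0) = exp(-r*dt) * [p*0.000000 + (1-p)*0.000000] = 0.000000
  V(3,1) = exp(-r*dt) * [p*0.000000 + (1-p)*0.000000] = 0.000000
  V(3,2) = exp(-r*dt) * [p*0.000000 + (1-p)*13.202003] = 5.750176
  V(3,3) = exp(-r*dt) * [p*13.202003 + (1-p)*27.270733] = 19.169762
  V(2,0) = exp(-r*dt) * [p*0.000000 + (1-p)*0.000000] = 0.000000
  V(2,1) = exp(-r*dt) * [p*0.000000 + (1-p)*5.750176] = 2.504508
  V(2,2) = exp(-r*dt) * [p*5.750176 + (1-p)*19.169762] = 11.525466
  V(1,0) = exp(-r*dt) * [p*0.000000 + (1-p)*2.504508] = 1.090847
  V(1,1) = exp(-r*dt) * [p*2.504508 + (1-p)*11.525466] = 6.403278
  V(0,0) = exp(-r*dt) * [p*1.090847 + (1-p)*6.403278] = 3.391480

Answer: Price = V(0,0) = 3.3915


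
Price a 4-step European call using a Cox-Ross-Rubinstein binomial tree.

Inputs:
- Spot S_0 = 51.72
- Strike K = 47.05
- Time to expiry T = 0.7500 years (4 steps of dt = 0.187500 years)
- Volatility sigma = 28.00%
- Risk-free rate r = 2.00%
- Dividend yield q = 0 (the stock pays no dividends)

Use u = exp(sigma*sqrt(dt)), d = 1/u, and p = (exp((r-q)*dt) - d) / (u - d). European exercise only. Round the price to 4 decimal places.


dt = T/N = 0.187500
u = exp(sigma*sqrt(dt)) = 1.128900; d = 1/u = 0.885818
p = (exp((r-q)*dt) - d) / (u - d) = 0.485182
Discount per step: exp(-r*dt) = 0.996257
Stock lattice S(k, i) with i counting down-moves:
  k=0: S(0,0) = 51.7200
  k=1: S(1,0) = 58.3867; S(1,1) = 45.8145
  k=2: S(2,0) = 65.9127; S(2,1) = 51.7200; S(2,2) = 40.5833
  k=3: S(3,0) = 74.4089; S(3,1) = 58.3867; S(3,2) = 45.8145; S(3,3) = 35.9495
  k=4: S(4,0) = 84.0002; S(4,1) = 65.9127; S(4,2) = 51.7200; S(4,3) = 40.5833; S(4,4) = 31.8447
Terminal payoffs V(N, i) = max(S_T - K, 0):
  V(4,0) = 36.950166; V(4,1) = 18.862735; V(4,2) = 4.670000; V(4,3) = 0.000000; V(4,4) = 0.000000
Backward induction: V(k, i) = exp(-r*dt) * [p * V(k+1, i) + (1-p) * V(k+1, i+1)].
  V(3,0) = exp(-r*dt) * [p*36.950166 + (1-p)*18.862735] = 27.534982
  V(3,1) = exp(-r*dt) * [p*18.862735 + (1-p)*4.670000] = 11.512806
  V(3,2) = exp(-r*dt) * [p*4.670000 + (1-p)*0.000000] = 2.257319
  V(3,3) = exp(-r*dt) * [p*0.000000 + (1-p)*0.000000] = 0.000000
  V(2,0) = exp(-r*dt) * [p*27.534982 + (1-p)*11.512806] = 19.214290
  V(2,1) = exp(-r*dt) * [p*11.512806 + (1-p)*2.257319] = 6.722658
  V(2,2) = exp(-r*dt) * [p*2.257319 + (1-p)*0.000000] = 1.091112
  V(1,0) = exp(-r*dt) * [p*19.214290 + (1-p)*6.722658] = 12.735526
  V(1,1) = exp(-r*dt) * [p*6.722658 + (1-p)*1.091112] = 3.809126
  V(0,0) = exp(-r*dt) * [p*12.735526 + (1-p)*3.809126] = 8.109587

Answer: Price = V(0,0) = 8.1096


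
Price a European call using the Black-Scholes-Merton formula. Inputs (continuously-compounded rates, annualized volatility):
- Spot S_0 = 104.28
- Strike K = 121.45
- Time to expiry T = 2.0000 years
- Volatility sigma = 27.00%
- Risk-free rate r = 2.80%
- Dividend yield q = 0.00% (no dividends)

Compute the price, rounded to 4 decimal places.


d1 = (ln(S/K) + (r - q + 0.5*sigma^2) * T) / (sigma * sqrt(T)) = -0.06160489
d2 = d1 - sigma * sqrt(T) = -0.44344255
exp(-rT) = 0.94553914; exp(-qT) = 1.00000000
C = S_0 * exp(-qT) * N(d1) - K * exp(-rT) * N(d2)
N(d1) = 0.47543874; N(d2) = 0.32872283
C = 104.2800 * 1.00000000 * 0.47543874 - 121.4500 * 0.94553914 * 0.32872283 = 11.8296

Answer: Price = 11.8296


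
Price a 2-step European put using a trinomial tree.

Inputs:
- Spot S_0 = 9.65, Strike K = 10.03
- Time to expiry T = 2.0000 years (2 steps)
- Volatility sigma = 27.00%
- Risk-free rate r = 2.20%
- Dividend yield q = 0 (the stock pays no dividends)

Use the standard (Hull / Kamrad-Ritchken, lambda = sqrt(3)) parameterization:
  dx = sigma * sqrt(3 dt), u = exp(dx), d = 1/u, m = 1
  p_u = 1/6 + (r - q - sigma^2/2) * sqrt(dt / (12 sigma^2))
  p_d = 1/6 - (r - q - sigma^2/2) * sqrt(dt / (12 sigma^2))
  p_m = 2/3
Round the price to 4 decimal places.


dt = T/N = 1.000000; dx = sigma*sqrt(3*dt) = 0.467654
u = exp(dx) = 1.596245; d = 1/u = 0.626470
p_u = 0.151217, p_m = 0.666667, p_d = 0.182116
Discount per step: exp(-r*dt) = 0.978240
Stock lattice S(k, j) with j the centered position index:
  k=0: S(0,+0) = 9.6500
  k=1: S(1,-1) = 6.0454; S(1,+0) = 9.6500; S(1,+1) = 15.4038
  k=2: S(2,-2) = 3.7873; S(2,-1) = 6.0454; S(2,+0) = 9.6500; S(2,+1) = 15.4038; S(2,+2) = 24.5882
Terminal payoffs V(N, j) = max(K - S_T, 0):
  V(2,-2) = 6.242711; V(2,-1) = 3.984560; V(2,+0) = 0.380000; V(2,+1) = 0.000000; V(2,+2) = 0.000000
Backward induction: V(k, j) = exp(-r*dt) * [p_u * V(k+1, j+1) + p_m * V(k+1, j) + p_d * V(k+1, j-1)]
  V(1,-1) = exp(-r*dt) * [p_u*0.380000 + p_m*3.984560 + p_d*6.242711] = 3.766943
  V(1,+0) = exp(-r*dt) * [p_u*0.000000 + p_m*0.380000 + p_d*3.984560] = 0.957684
  V(1,+1) = exp(-r*dt) * [p_u*0.000000 + p_m*0.000000 + p_d*0.380000] = 0.067698
  V(0,+0) = exp(-r*dt) * [p_u*0.067698 + p_m*0.957684 + p_d*3.766943] = 1.305671

Answer: Price = V(0,0) = 1.3057


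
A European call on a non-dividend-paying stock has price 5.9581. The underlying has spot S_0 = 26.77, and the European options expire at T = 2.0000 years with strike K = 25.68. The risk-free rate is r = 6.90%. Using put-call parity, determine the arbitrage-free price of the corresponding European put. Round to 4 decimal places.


Answer: Put price = 1.5579

Derivation:
Put-call parity: C - P = S_0 * exp(-qT) - K * exp(-rT).
S_0 * exp(-qT) = 26.7700 * 1.00000000 = 26.77000000
K * exp(-rT) = 25.6800 * 0.87109869 = 22.36981440
P = C - S*exp(-qT) + K*exp(-rT)
P = 5.9581 - 26.77000000 + 22.36981440 = 1.5579


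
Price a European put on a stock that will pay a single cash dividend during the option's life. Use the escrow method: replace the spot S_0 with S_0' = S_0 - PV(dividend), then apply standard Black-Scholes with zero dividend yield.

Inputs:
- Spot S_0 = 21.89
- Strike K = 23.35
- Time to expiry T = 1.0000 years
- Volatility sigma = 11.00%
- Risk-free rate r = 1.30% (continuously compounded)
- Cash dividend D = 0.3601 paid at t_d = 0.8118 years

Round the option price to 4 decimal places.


Answer: Price = 1.9158

Derivation:
PV(D) = D * exp(-r * t_d) = 0.3601 * 0.98950209 = 0.35631970
S_0' = S_0 - PV(D) = 21.8900 - 0.35631970 = 21.53368030
d1 = (ln(S_0'/K) + (r + sigma^2/2)*T) / (sigma*sqrt(T)) = -0.56298863
d2 = d1 - sigma*sqrt(T) = -0.67298863
exp(-rT) = 0.98708414
N(-d1) = 0.71327869; N(-d2) = 0.74952274
P = K * exp(-rT) * N(-d2) - S_0' * N(-d1) = 23.3500 * 0.98708414 * 0.74952274 - 21.53368030 * 0.71327869 = 1.9158


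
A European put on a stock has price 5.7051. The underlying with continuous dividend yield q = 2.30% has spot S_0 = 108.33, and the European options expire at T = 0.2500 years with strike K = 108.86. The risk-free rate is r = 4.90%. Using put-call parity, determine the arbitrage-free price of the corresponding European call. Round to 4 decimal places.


Put-call parity: C - P = S_0 * exp(-qT) - K * exp(-rT).
S_0 * exp(-qT) = 108.3300 * 0.99426650 = 107.70888990
K * exp(-rT) = 108.8600 * 0.98782473 = 107.53459965
C = P + S*exp(-qT) - K*exp(-rT)
C = 5.7051 + 107.70888990 - 107.53459965 = 5.8794

Answer: Call price = 5.8794


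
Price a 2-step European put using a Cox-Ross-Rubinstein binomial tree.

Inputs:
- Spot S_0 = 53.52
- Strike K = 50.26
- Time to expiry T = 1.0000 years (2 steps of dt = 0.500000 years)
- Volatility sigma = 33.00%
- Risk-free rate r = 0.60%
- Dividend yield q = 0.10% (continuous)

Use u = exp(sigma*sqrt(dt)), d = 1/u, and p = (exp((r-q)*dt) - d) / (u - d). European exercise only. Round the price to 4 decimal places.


Answer: Price = V(0,0) = 5.0717

Derivation:
dt = T/N = 0.500000
u = exp(sigma*sqrt(dt)) = 1.262817; d = 1/u = 0.791880
p = (exp((r-q)*dt) - d) / (u - d) = 0.447242
Discount per step: exp(-r*dt) = 0.997004
Stock lattice S(k, i) with i counting down-moves:
  k=0: S(0,0) = 53.5200
  k=1: S(1,0) = 67.5860; S(1,1) = 42.3814
  k=2: S(2,0) = 85.3488; S(2,1) = 53.5200; S(2,2) = 33.5610
Terminal payoffs V(N, i) = max(K - S_T, 0):
  V(2,0) = 0.000000; V(2,1) = 0.000000; V(2,2) = 16.698991
Backward induction: V(k, i) = exp(-r*dt) * [p * V(k+1, i) + (1-p) * V(k+1, i+1)].
  V(1,0) = exp(-r*dt) * [p*0.000000 + (1-p)*0.000000] = 0.000000
  V(1,1) = exp(-r*dt) * [p*0.000000 + (1-p)*16.698991] = 9.202848
  V(0,0) = exp(-r*dt) * [p*0.000000 + (1-p)*9.202848] = 5.071709


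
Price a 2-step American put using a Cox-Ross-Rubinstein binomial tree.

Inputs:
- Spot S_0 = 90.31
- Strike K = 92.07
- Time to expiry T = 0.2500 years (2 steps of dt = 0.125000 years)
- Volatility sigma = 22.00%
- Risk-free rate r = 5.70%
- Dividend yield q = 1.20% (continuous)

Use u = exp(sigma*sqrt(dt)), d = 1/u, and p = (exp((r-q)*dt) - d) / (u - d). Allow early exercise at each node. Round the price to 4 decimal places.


dt = T/N = 0.125000
u = exp(sigma*sqrt(dt)) = 1.080887; d = 1/u = 0.925166
p = (exp((r-q)*dt) - d) / (u - d) = 0.516789
Discount per step: exp(-r*dt) = 0.992900
Stock lattice S(k, i) with i counting down-moves:
  k=0: S(0,0) = 90.3100
  k=1: S(1,0) = 97.6149; S(1,1) = 83.5518
  k=2: S(2,0) = 105.5106; S(2,1) = 90.3100; S(2,2) = 77.2993
Terminal payoffs V(N, i) = max(K - S_T, 0):
  V(2,0) = 0.000000; V(2,1) = 1.760000; V(2,2) = 14.770715
Backward induction: V(k, i) = exp(-r*dt) * [p * V(k+1, i) + (1-p) * V(k+1, i+1)]; then take max(V_cont, immediate exercise) for American.
  V(1,0) = exp(-r*dt) * [p*0.000000 + (1-p)*1.760000] = 0.844414; exercise = 0.000000; V(1,0) = max -> 0.844414
  V(1,1) = exp(-r*dt) * [p*1.760000 + (1-p)*14.770715] = 7.989796; exercise = 8.518229; V(1,1) = max -> 8.518229
  V(0,0) = exp(-r*dt) * [p*0.844414 + (1-p)*8.518229] = 4.520168; exercise = 1.760000; V(0,0) = max -> 4.520168

Answer: Price = V(0,0) = 4.5202


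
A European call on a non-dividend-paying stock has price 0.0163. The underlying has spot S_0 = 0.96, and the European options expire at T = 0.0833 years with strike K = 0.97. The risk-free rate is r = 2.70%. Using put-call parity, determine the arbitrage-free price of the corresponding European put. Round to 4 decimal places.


Put-call parity: C - P = S_0 * exp(-qT) - K * exp(-rT).
S_0 * exp(-qT) = 0.9600 * 1.00000000 = 0.96000000
K * exp(-rT) = 0.9700 * 0.99775343 = 0.96782082
P = C - S*exp(-qT) + K*exp(-rT)
P = 0.0163 - 0.96000000 + 0.96782082 = 0.0241

Answer: Put price = 0.0241


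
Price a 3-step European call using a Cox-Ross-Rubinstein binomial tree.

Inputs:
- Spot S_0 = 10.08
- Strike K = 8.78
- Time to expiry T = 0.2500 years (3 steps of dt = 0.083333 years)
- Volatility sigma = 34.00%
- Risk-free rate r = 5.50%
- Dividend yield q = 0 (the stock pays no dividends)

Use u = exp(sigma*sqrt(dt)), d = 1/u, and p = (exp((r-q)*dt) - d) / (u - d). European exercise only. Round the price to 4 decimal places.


Answer: Price = V(0,0) = 1.5777

Derivation:
dt = T/N = 0.083333
u = exp(sigma*sqrt(dt)) = 1.103128; d = 1/u = 0.906513
p = (exp((r-q)*dt) - d) / (u - d) = 0.498847
Discount per step: exp(-r*dt) = 0.995427
Stock lattice S(k, i) with i counting down-moves:
  k=0: S(0,0) = 10.0800
  k=1: S(1,0) = 11.1195; S(1,1) = 9.1377
  k=2: S(2,0) = 12.2663; S(2,1) = 10.0800; S(2,2) = 8.2834
  k=3: S(3,0) = 13.5313; S(3,1) = 11.1195; S(3,2) = 9.1377; S(3,3) = 7.5090
Terminal payoffs V(N, i) = max(S_T - K, 0):
  V(3,0) = 4.751251; V(3,1) = 2.339528; V(3,2) = 0.357654; V(3,3) = 0.000000
Backward induction: V(k, i) = exp(-r*dt) * [p * V(k+1, i) + (1-p) * V(k+1, i+1)].
  V(2,0) = exp(-r*dt) * [p*4.751251 + (1-p)*2.339528] = 3.526409
  V(2,1) = exp(-r*dt) * [p*2.339528 + (1-p)*0.357654] = 1.340150
  V(2,2) = exp(-r*dt) * [p*0.357654 + (1-p)*0.000000] = 0.177599
  V(1,0) = exp(-r*dt) * [p*3.526409 + (1-p)*1.340150] = 2.419643
  V(1,1) = exp(-r*dt) * [p*1.340150 + (1-p)*0.177599] = 0.754070
  V(0,0) = exp(-r*dt) * [p*2.419643 + (1-p)*0.754070] = 1.577689


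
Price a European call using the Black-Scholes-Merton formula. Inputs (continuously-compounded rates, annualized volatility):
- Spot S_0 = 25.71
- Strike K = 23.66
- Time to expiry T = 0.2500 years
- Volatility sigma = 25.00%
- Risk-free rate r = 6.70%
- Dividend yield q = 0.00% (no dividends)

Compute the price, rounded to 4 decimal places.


d1 = (ln(S/K) + (r - q + 0.5*sigma^2) * T) / (sigma * sqrt(T)) = 0.86125330
d2 = d1 - sigma * sqrt(T) = 0.73625330
exp(-rT) = 0.98338950; exp(-qT) = 1.00000000
C = S_0 * exp(-qT) * N(d1) - K * exp(-rT) * N(d2)
N(d1) = 0.80545073; N(d2) = 0.76921172
C = 25.7100 * 1.00000000 * 0.80545073 - 23.6600 * 0.98338950 * 0.76921172 = 2.8109

Answer: Price = 2.8109


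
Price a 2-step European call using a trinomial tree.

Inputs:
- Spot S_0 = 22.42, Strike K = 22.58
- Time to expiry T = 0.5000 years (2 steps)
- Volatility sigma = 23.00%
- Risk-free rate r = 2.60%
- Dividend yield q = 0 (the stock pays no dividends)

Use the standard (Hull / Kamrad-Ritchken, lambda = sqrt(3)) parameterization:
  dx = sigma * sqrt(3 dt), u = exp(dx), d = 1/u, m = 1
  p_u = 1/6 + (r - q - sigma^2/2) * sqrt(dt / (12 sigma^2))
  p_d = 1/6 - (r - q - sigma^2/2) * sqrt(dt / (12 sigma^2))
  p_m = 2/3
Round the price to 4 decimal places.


Answer: Price = V(0,0) = 1.3425

Derivation:
dt = T/N = 0.250000; dx = sigma*sqrt(3*dt) = 0.199186
u = exp(dx) = 1.220409; d = 1/u = 0.819398
p_u = 0.166384, p_m = 0.666667, p_d = 0.166949
Discount per step: exp(-r*dt) = 0.993521
Stock lattice S(k, j) with j the centered position index:
  k=0: S(0,+0) = 22.4200
  k=1: S(1,-1) = 18.3709; S(1,+0) = 22.4200; S(1,+1) = 27.3616
  k=2: S(2,-2) = 15.0531; S(2,-1) = 18.3709; S(2,+0) = 22.4200; S(2,+1) = 27.3616; S(2,+2) = 33.3923
Terminal payoffs V(N, j) = max(S_T - K, 0):
  V(2,-2) = 0.000000; V(2,-1) = 0.000000; V(2,+0) = 0.000000; V(2,+1) = 4.781564; V(2,+2) = 10.812292
Backward induction: V(k, j) = exp(-r*dt) * [p_u * V(k+1, j+1) + p_m * V(k+1, j) + p_d * V(k+1, j-1)]
  V(1,-1) = exp(-r*dt) * [p_u*0.000000 + p_m*0.000000 + p_d*0.000000] = 0.000000
  V(1,+0) = exp(-r*dt) * [p_u*4.781564 + p_m*0.000000 + p_d*0.000000] = 0.790423
  V(1,+1) = exp(-r*dt) * [p_u*10.812292 + p_m*4.781564 + p_d*0.000000] = 4.954396
  V(0,+0) = exp(-r*dt) * [p_u*4.954396 + p_m*0.790423 + p_d*0.000000] = 1.342527


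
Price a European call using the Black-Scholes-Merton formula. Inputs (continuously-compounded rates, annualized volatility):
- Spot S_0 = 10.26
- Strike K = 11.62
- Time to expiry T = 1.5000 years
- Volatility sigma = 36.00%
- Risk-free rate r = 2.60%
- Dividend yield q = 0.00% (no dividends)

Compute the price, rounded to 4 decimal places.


d1 = (ln(S/K) + (r - q + 0.5*sigma^2) * T) / (sigma * sqrt(T)) = 0.02659304
d2 = d1 - sigma * sqrt(T) = -0.41431511
exp(-rT) = 0.96175071; exp(-qT) = 1.00000000
C = S_0 * exp(-qT) * N(d1) - K * exp(-rT) * N(d2)
N(d1) = 0.51060784; N(d2) = 0.33932167
C = 10.2600 * 1.00000000 * 0.51060784 - 11.6200 * 0.96175071 * 0.33932167 = 1.4467

Answer: Price = 1.4467


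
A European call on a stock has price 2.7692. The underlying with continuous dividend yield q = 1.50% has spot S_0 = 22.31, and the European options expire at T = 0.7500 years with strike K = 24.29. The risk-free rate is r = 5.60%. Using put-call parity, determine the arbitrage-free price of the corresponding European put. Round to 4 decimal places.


Put-call parity: C - P = S_0 * exp(-qT) - K * exp(-rT).
S_0 * exp(-qT) = 22.3100 * 0.98881304 = 22.06041903
K * exp(-rT) = 24.2900 * 0.95886978 = 23.29094697
P = C - S*exp(-qT) + K*exp(-rT)
P = 2.7692 - 22.06041903 + 23.29094697 = 3.9997

Answer: Put price = 3.9997


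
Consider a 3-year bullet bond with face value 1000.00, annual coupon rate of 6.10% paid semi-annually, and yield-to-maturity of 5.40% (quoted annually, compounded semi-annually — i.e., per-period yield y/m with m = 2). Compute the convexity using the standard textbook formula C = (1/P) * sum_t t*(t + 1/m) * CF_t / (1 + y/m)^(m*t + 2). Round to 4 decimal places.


Coupon per period c = face * coupon_rate / m = 30.500000
Periods per year m = 2; per-period yield y/m = 0.027000
Number of cashflows N = 6
Cashflows (t years, CF_t, discount factor 1/(1+y/m)^(m*t), PV):
  t = 0.5000: CF_t = 30.500000, DF = 0.973710, PV = 29.698150
  t = 1.0000: CF_t = 30.500000, DF = 0.948111, PV = 28.917381
  t = 1.5000: CF_t = 30.500000, DF = 0.923185, PV = 28.157138
  t = 2.0000: CF_t = 30.500000, DF = 0.898914, PV = 27.416882
  t = 2.5000: CF_t = 30.500000, DF = 0.875282, PV = 26.696088
  t = 3.0000: CF_t = 1030.500000, DF = 0.852270, PV = 878.264512
Price P = sum_t PV_t = 1019.150150
Convexity numerator sum_t t*(t + 1/m) * CF_t / (1+y/m)^(m*t + 2):
  t = 0.5000: term = 14.078569
  t = 1.0000: term = 41.125323
  t = 1.5000: term = 80.088263
  t = 2.0000: term = 129.971216
  t = 2.5000: term = 189.831377
  t = 3.0000: term = 8743.267109
Convexity = (1/P) * sum = 9198.361857 / 1019.150150 = 9.025522

Answer: Convexity = 9.0255


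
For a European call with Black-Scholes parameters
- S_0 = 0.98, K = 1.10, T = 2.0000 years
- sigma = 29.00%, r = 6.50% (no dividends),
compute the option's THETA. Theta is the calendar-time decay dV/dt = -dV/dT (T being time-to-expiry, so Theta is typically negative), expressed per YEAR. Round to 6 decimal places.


d1 = 0.2403848829; d2 = -0.1697370501
phi(d1) = 0.3875807832; exp(-qT) = 1.0000000000; exp(-rT) = 0.8780954309
Theta = -S*exp(-qT)*phi(d1)*sigma/(2*sqrt(T)) - r*K*exp(-rT)*N(d2) + q*S*exp(-qT)*N(d1)
N(d1) = 0.5949840518; N(d2) = 0.4326084675; sqrt(T) = 1.4142135624
Term 1 = -0.9800 * 1.0000000000 * 0.3875807832 * 0.2900 / (2 * 1.4142135624) = -0.0389440681
Term 2 = -0.0650 * 1.1000 * 0.8780954309 * 0.4326084675 = -0.0271608136
Term 3 = 0 (no dividend yield, q = 0)
Theta = -0.0389440681 + (-0.0271608136) + (0.0000000000) = -0.066105

Answer: Theta = -0.066105


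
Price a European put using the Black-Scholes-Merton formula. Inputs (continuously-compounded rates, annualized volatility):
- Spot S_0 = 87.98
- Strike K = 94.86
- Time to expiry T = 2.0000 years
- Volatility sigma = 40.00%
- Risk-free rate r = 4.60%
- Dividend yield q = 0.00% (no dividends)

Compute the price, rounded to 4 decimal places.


Answer: Price = 18.7105

Derivation:
d1 = (ln(S/K) + (r - q + 0.5*sigma^2) * T) / (sigma * sqrt(T)) = 0.31237749
d2 = d1 - sigma * sqrt(T) = -0.25330793
exp(-rT) = 0.91210515; exp(-qT) = 1.00000000
P = K * exp(-rT) * N(-d2) - S_0 * exp(-qT) * N(-d1)
N(-d1) = 0.37737683; N(-d2) = 0.59998487
P = 94.8600 * 0.91210515 * 0.59998487 - 87.9800 * 1.00000000 * 0.37737683 = 18.7105


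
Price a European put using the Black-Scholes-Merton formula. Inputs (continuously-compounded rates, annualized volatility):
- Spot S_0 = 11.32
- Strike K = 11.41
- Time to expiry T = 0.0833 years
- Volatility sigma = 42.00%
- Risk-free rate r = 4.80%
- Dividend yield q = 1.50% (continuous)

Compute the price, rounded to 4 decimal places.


d1 = (ln(S/K) + (r - q + 0.5*sigma^2) * T) / (sigma * sqrt(T)) = 0.01795810
d2 = d1 - sigma * sqrt(T) = -0.10326120
exp(-rT) = 0.99600958; exp(-qT) = 0.99875128
P = K * exp(-rT) * N(-d2) - S_0 * exp(-qT) * N(-d1)
N(-d1) = 0.49283614; N(-d2) = 0.54112217
P = 11.4100 * 0.99600958 * 0.54112217 - 11.3200 * 0.99875128 * 0.49283614 = 0.5776

Answer: Price = 0.5776


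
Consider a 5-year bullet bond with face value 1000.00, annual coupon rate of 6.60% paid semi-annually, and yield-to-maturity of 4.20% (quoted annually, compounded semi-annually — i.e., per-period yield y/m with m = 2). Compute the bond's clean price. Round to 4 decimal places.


Coupon per period c = face * coupon_rate / m = 33.000000
Periods per year m = 2; per-period yield y/m = 0.021000
Number of cashflows N = 10
Cashflows (t years, CF_t, discount factor 1/(1+y/m)^(m*t), PV):
  t = 0.5000: CF_t = 33.000000, DF = 0.979432, PV = 32.321254
  t = 1.0000: CF_t = 33.000000, DF = 0.959287, PV = 31.656468
  t = 1.5000: CF_t = 33.000000, DF = 0.939556, PV = 31.005355
  t = 2.0000: CF_t = 33.000000, DF = 0.920231, PV = 30.367635
  t = 2.5000: CF_t = 33.000000, DF = 0.901304, PV = 29.743031
  t = 3.0000: CF_t = 33.000000, DF = 0.882766, PV = 29.131275
  t = 3.5000: CF_t = 33.000000, DF = 0.864609, PV = 28.532101
  t = 4.0000: CF_t = 33.000000, DF = 0.846826, PV = 27.945250
  t = 4.5000: CF_t = 33.000000, DF = 0.829408, PV = 27.370470
  t = 5.0000: CF_t = 1033.000000, DF = 0.812349, PV = 839.156380
Price P = sum_t PV_t = 1107.229219

Answer: Price = 1107.2292


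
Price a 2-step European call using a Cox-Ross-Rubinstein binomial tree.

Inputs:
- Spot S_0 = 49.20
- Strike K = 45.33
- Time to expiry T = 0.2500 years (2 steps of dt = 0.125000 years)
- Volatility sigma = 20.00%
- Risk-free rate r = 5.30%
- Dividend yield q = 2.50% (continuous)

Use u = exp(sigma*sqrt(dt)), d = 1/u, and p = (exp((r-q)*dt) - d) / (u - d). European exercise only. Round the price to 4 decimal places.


dt = T/N = 0.125000
u = exp(sigma*sqrt(dt)) = 1.073271; d = 1/u = 0.931731
p = (exp((r-q)*dt) - d) / (u - d) = 0.507101
Discount per step: exp(-r*dt) = 0.993397
Stock lattice S(k, i) with i counting down-moves:
  k=0: S(0,0) = 49.2000
  k=1: S(1,0) = 52.8049; S(1,1) = 45.8412
  k=2: S(2,0) = 56.6740; S(2,1) = 49.2000; S(2,2) = 42.7117
Terminal payoffs V(N, i) = max(S_T - K, 0):
  V(2,0) = 11.343968; V(2,1) = 3.870000; V(2,2) = 0.000000
Backward induction: V(k, i) = exp(-r*dt) * [p * V(k+1, i) + (1-p) * V(k+1, i+1)].
  V(1,0) = exp(-r*dt) * [p*11.343968 + (1-p)*3.870000] = 7.609477
  V(1,1) = exp(-r*dt) * [p*3.870000 + (1-p)*0.000000] = 1.949523
  V(0,0) = exp(-r*dt) * [p*7.609477 + (1-p)*1.949523] = 4.787867

Answer: Price = V(0,0) = 4.7879


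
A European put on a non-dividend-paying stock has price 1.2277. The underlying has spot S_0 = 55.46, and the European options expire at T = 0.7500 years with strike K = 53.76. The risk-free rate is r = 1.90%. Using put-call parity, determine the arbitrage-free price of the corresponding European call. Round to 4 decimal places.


Answer: Call price = 3.6883

Derivation:
Put-call parity: C - P = S_0 * exp(-qT) - K * exp(-rT).
S_0 * exp(-qT) = 55.4600 * 1.00000000 = 55.46000000
K * exp(-rT) = 53.7600 * 0.98585105 = 52.99935249
C = P + S*exp(-qT) - K*exp(-rT)
C = 1.2277 + 55.46000000 - 52.99935249 = 3.6883


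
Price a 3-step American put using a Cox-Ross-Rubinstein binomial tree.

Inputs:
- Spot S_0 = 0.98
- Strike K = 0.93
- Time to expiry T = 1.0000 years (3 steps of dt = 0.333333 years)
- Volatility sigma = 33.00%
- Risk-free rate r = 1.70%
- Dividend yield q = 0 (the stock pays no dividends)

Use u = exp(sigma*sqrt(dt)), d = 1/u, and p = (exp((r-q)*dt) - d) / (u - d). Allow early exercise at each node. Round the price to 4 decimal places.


Answer: Price = V(0,0) = 0.1044

Derivation:
dt = T/N = 0.333333
u = exp(sigma*sqrt(dt)) = 1.209885; d = 1/u = 0.826525
p = (exp((r-q)*dt) - d) / (u - d) = 0.467336
Discount per step: exp(-r*dt) = 0.994349
Stock lattice S(k, i) with i counting down-moves:
  k=0: S(0,0) = 0.9800
  k=1: S(1,0) = 1.1857; S(1,1) = 0.8100
  k=2: S(2,0) = 1.4345; S(2,1) = 0.9800; S(2,2) = 0.6695
  k=3: S(3,0) = 1.7356; S(3,1) = 1.1857; S(3,2) = 0.8100; S(3,3) = 0.5533
Terminal payoffs V(N, i) = max(K - S_T, 0):
  V(3,0) = 0.000000; V(3,1) = 0.000000; V(3,2) = 0.120006; V(3,3) = 0.376658
Backward induction: V(k, i) = exp(-r*dt) * [p * V(k+1, i) + (1-p) * V(k+1, i+1)]; then take max(V_cont, immediate exercise) for American.
  V(2,0) = exp(-r*dt) * [p*0.000000 + (1-p)*0.000000] = 0.000000; exercise = 0.000000; V(2,0) = max -> 0.000000
  V(2,1) = exp(-r*dt) * [p*0.000000 + (1-p)*0.120006] = 0.063562; exercise = 0.000000; V(2,1) = max -> 0.063562
  V(2,2) = exp(-r*dt) * [p*0.120006 + (1-p)*0.376658] = 0.255265; exercise = 0.260520; V(2,2) = max -> 0.260520
  V(1,0) = exp(-r*dt) * [p*0.000000 + (1-p)*0.063562] = 0.033666; exercise = 0.000000; V(1,0) = max -> 0.033666
  V(1,1) = exp(-r*dt) * [p*0.063562 + (1-p)*0.260520] = 0.167522; exercise = 0.120006; V(1,1) = max -> 0.167522
  V(0,0) = exp(-r*dt) * [p*0.033666 + (1-p)*0.167522] = 0.104373; exercise = 0.000000; V(0,0) = max -> 0.104373


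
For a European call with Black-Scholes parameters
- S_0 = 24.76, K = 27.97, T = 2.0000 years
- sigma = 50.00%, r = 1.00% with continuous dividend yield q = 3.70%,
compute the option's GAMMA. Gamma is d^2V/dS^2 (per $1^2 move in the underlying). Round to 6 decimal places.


d1 = 0.1047888983; d2 = -0.6023178829
phi(d1) = 0.3967579469; exp(-qT) = 0.9286716938; exp(-rT) = 0.9801986733
Gamma = exp(-qT) * phi(d1) / (S * sigma * sqrt(T)) = 0.9286716938 * 0.3967579469 / (24.7600 * 0.5000 * 1.4142135624) = 0.021045

Answer: Gamma = 0.021045


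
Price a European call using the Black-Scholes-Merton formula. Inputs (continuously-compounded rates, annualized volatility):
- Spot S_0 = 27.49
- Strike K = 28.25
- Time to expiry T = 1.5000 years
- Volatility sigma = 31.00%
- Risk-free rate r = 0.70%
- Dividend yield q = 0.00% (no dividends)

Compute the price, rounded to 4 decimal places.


Answer: Price = 3.9455

Derivation:
d1 = (ln(S/K) + (r - q + 0.5*sigma^2) * T) / (sigma * sqrt(T)) = 0.14566258
d2 = d1 - sigma * sqrt(T) = -0.23400833
exp(-rT) = 0.98955493; exp(-qT) = 1.00000000
C = S_0 * exp(-qT) * N(d1) - K * exp(-rT) * N(d2)
N(d1) = 0.55790612; N(d2) = 0.40748926
C = 27.4900 * 1.00000000 * 0.55790612 - 28.2500 * 0.98955493 * 0.40748926 = 3.9455


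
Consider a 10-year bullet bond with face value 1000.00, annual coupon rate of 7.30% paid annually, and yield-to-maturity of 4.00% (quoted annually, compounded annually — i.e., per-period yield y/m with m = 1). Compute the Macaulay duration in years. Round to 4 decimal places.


Coupon per period c = face * coupon_rate / m = 73.000000
Periods per year m = 1; per-period yield y/m = 0.040000
Number of cashflows N = 10
Cashflows (t years, CF_t, discount factor 1/(1+y/m)^(m*t), PV):
  t = 1.0000: CF_t = 73.000000, DF = 0.961538, PV = 70.192308
  t = 2.0000: CF_t = 73.000000, DF = 0.924556, PV = 67.492604
  t = 3.0000: CF_t = 73.000000, DF = 0.888996, PV = 64.896734
  t = 4.0000: CF_t = 73.000000, DF = 0.854804, PV = 62.400706
  t = 5.0000: CF_t = 73.000000, DF = 0.821927, PV = 60.000679
  t = 6.0000: CF_t = 73.000000, DF = 0.790315, PV = 57.692960
  t = 7.0000: CF_t = 73.000000, DF = 0.759918, PV = 55.474000
  t = 8.0000: CF_t = 73.000000, DF = 0.730690, PV = 53.340385
  t = 9.0000: CF_t = 73.000000, DF = 0.702587, PV = 51.288832
  t = 10.0000: CF_t = 1073.000000, DF = 0.675564, PV = 724.880353
Price P = sum_t PV_t = 1267.659561
Macaulay numerator sum_t t * PV_t:
  t * PV_t at t = 1.0000: 70.192308
  t * PV_t at t = 2.0000: 134.985207
  t * PV_t at t = 3.0000: 194.690203
  t * PV_t at t = 4.0000: 249.602824
  t * PV_t at t = 5.0000: 300.003394
  t * PV_t at t = 6.0000: 346.157762
  t * PV_t at t = 7.0000: 388.318003
  t * PV_t at t = 8.0000: 426.723080
  t * PV_t at t = 9.0000: 461.599485
  t * PV_t at t = 10.0000: 7248.803532
Macaulay duration D = (sum_t t * PV_t) / P = 9821.075796 / 1267.659561 = 7.747408

Answer: Macaulay duration = 7.7474 years


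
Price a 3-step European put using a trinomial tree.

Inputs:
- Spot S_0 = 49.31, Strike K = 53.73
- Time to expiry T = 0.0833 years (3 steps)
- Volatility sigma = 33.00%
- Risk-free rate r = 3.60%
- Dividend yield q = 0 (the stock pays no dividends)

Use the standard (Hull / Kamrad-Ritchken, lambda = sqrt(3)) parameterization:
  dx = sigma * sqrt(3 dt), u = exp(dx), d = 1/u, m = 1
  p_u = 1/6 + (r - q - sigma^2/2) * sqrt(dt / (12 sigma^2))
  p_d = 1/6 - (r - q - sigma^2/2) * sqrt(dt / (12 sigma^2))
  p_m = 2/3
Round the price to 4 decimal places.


dt = T/N = 0.027767; dx = sigma*sqrt(3*dt) = 0.095244
u = exp(dx) = 1.099927; d = 1/u = 0.909151
p_u = 0.163977, p_m = 0.666667, p_d = 0.169356
Discount per step: exp(-r*dt) = 0.999001
Stock lattice S(k, j) with j the centered position index:
  k=0: S(0,+0) = 49.3100
  k=1: S(1,-1) = 44.8303; S(1,+0) = 49.3100; S(1,+1) = 54.2374
  k=2: S(2,-2) = 40.7575; S(2,-1) = 44.8303; S(2,+0) = 49.3100; S(2,+1) = 54.2374; S(2,+2) = 59.6572
  k=3: S(3,-3) = 37.0547; S(3,-2) = 40.7575; S(3,-1) = 44.8303; S(3,+0) = 49.3100; S(3,+1) = 54.2374; S(3,+2) = 59.6572; S(3,+3) = 65.6185
Terminal payoffs V(N, j) = max(K - S_T, 0):
  V(3,-3) = 16.675282; V(3,-2) = 12.972518; V(3,-1) = 8.899749; V(3,+0) = 4.420000; V(3,+1) = 0.000000; V(3,+2) = 0.000000; V(3,+3) = 0.000000
Backward induction: V(k, j) = exp(-r*dt) * [p_u * V(k+1, j+1) + p_m * V(k+1, j) + p_d * V(k+1, j-1)]
  V(2,-2) = exp(-r*dt) * [p_u*8.899749 + p_m*12.972518 + p_d*16.675282] = 12.918842
  V(2,-1) = exp(-r*dt) * [p_u*4.420000 + p_m*8.899749 + p_d*12.972518] = 8.846073
  V(2,+0) = exp(-r*dt) * [p_u*0.000000 + p_m*4.420000 + p_d*8.899749] = 4.449443
  V(2,+1) = exp(-r*dt) * [p_u*0.000000 + p_m*0.000000 + p_d*4.420000] = 0.747806
  V(2,+2) = exp(-r*dt) * [p_u*0.000000 + p_m*0.000000 + p_d*0.000000] = 0.000000
  V(1,-1) = exp(-r*dt) * [p_u*4.449443 + p_m*8.846073 + p_d*12.918842] = 8.806067
  V(1,+0) = exp(-r*dt) * [p_u*0.747806 + p_m*4.449443 + p_d*8.846073] = 4.582472
  V(1,+1) = exp(-r*dt) * [p_u*0.000000 + p_m*0.747806 + p_d*4.449443] = 1.250826
  V(0,+0) = exp(-r*dt) * [p_u*1.250826 + p_m*4.582472 + p_d*8.806067] = 4.746702

Answer: Price = V(0,0) = 4.7467


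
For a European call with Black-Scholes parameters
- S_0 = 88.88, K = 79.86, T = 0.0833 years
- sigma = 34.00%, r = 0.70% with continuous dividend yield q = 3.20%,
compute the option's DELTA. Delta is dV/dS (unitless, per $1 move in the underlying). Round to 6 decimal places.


d1 = 1.1183570773; d2 = 1.0202271634
phi(d1) = 0.2134612825; exp(-qT) = 0.9973379496; exp(-rT) = 0.9994170700
N(d1) = 0.8682927407
Delta = exp(-qT) * N(d1) = 0.9973379496 * 0.8682927407 = 0.865981

Answer: Delta = 0.865981


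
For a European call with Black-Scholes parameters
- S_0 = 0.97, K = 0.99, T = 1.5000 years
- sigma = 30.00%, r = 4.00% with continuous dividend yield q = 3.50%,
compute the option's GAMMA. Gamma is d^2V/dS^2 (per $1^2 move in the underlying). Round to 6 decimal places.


Answer: Gamma = 1.050455

Derivation:
d1 = 0.1485782322; d2 = -0.2188452292
phi(d1) = 0.3945630698; exp(-qT) = 0.9488543211; exp(-rT) = 0.9417645336
Gamma = exp(-qT) * phi(d1) / (S * sigma * sqrt(T)) = 0.9488543211 * 0.3945630698 / (0.9700 * 0.3000 * 1.2247448714) = 1.050455
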